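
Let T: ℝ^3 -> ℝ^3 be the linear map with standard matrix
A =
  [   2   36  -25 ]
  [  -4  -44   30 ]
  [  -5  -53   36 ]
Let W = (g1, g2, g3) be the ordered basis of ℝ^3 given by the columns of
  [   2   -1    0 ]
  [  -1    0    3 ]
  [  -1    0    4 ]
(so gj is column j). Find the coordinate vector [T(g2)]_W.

Compute T(g2) = A g2 = <-2, 4, 5> in standard coordinates.
Then write this in W-coordinates: solve for y in y_1 g1 + ... + y_3 g3 = <-2, 4, 5>.
This gives y = <-1, 0, 1>, which is column 2 of [T]_W.

<-1, 0, 1>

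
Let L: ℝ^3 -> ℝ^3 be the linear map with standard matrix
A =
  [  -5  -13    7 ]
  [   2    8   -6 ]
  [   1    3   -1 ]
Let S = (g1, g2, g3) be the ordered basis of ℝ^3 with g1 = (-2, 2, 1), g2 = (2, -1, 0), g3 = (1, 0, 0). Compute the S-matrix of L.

With P the matrix whose columns are g1, ..., g3, [L]_S = P^(-1) A P.
Column by column: L(g1) = A g1 = (-9, 6, 3); its S-coordinates (3, 0, -3) give column 1.
Continuing for each basis vector yields [L]_S = [[3, -1, 1], [0, 2, 0], [-3, -3, -3]].

[[3, -1, 1], [0, 2, 0], [-3, -3, -3]]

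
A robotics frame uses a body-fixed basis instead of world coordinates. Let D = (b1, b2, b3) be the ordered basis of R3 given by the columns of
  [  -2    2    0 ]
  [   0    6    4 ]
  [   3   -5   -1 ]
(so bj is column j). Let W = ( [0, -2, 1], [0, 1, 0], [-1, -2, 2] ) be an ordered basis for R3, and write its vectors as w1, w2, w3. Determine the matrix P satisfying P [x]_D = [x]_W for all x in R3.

[[-1, -1, -1], [2, 0, 2], [2, -2, 0]]

Take x = bj: its D-coordinates are the j-th standard unit vector, so P e_j — column j of P — equals [bj]_W.
b1 = -w1 + 2w2 + 2w3, giving column 1 = [-1, 2, 2]; repeating for each j gives P = [[-1, -1, -1], [2, 0, 2], [2, -2, 0]].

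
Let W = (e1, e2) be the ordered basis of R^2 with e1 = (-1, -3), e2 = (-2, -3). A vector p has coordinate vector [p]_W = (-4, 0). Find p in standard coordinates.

(4, 12)

p = M [p]_W, where M has columns e1, e2.
Carrying out the matrix-vector product, p = (4, 12).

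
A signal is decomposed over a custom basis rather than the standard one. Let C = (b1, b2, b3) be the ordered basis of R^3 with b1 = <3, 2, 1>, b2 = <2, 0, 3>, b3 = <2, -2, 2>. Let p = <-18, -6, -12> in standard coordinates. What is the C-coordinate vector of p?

<-4, -2, -1>

Write p = c_1 b1 + ... + c_3 b3 and solve for the c_i.
Solving this 3x3 system gives c = (-4, -2, -1).
Check: -4b1 - 2b2 - b3 = <-18, -6, -12>.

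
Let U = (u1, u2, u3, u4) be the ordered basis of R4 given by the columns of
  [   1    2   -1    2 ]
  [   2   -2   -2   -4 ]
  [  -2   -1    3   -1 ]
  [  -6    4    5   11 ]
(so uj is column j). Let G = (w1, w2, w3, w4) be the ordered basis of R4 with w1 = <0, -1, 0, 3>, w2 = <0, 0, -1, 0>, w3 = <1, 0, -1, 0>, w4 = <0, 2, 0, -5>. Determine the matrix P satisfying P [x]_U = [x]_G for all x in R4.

Take x = uj: its U-coordinates are the j-th standard unit vector, so P e_j — column j of P — equals [uj]_G.
u1 = -2w1 + w2 + w3 + 0·w4, giving column 1 = <-2, 1, 1, 0>; repeating for each j gives P = [[-2, -2, 0, 2], [1, -1, -2, -1], [1, 2, -1, 2], [0, -2, -1, -1]].

[[-2, -2, 0, 2], [1, -1, -2, -1], [1, 2, -1, 2], [0, -2, -1, -1]]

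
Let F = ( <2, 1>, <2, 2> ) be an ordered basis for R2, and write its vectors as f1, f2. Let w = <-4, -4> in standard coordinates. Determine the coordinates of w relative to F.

[w]_F is the unique c with M c = w, where M has columns f1, f2.
System: 2c_1 + 2c_2 = -4, c_1 + 2c_2 = -4; solving gives c_1 = 0, c_2 = -2.
Check: 0·f1 - 2f2 = <-4, -4>.

<0, -2>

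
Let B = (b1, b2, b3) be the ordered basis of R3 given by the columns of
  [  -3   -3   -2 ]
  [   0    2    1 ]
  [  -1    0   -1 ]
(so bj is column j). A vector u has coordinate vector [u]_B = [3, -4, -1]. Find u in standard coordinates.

u = M [u]_B, where M has columns b1, ..., b3.
Carrying out the matrix-vector product, u = [5, -9, -2].

[5, -9, -2]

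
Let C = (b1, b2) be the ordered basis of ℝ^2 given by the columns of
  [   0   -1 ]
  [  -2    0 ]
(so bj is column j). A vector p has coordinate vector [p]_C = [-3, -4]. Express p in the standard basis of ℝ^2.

[4, 6]

p = M [p]_C, where M has columns b1, b2.
Carrying out the matrix-vector product, p = [4, 6].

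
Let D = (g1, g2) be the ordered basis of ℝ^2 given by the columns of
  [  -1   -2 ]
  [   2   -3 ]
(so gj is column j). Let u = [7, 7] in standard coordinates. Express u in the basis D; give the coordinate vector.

We seek scalars with c_1 g1 + c_2 g2 = u; equivalently solve M c = u where the columns of M are g1, g2.
System: -c_1 - 2c_2 = 7, 2c_1 - 3c_2 = 7; solving gives c_1 = -1, c_2 = -3.
Check: -g1 - 3g2 = [7, 7].

[-1, -3]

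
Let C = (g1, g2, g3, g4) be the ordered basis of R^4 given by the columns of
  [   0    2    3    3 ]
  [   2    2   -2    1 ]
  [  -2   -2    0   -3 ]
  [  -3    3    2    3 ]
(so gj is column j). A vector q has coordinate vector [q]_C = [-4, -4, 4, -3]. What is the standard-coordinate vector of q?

By definition q = -4g1 - 4g2 + 4g3 - 3g4.
Summing componentwise gives [-5, -27, 25, -1].

[-5, -27, 25, -1]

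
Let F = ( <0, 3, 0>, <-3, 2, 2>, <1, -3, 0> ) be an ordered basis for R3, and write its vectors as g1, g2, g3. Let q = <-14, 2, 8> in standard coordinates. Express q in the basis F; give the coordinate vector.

<-4, 4, -2>

Write q = c_1 g1 + ... + c_3 g3 and solve for the c_i.
Row-reducing the augmented matrix [M | q] gives c = (-4, 4, -2).
Check: -4g1 + 4g2 - 2g3 = <-14, 2, 8>.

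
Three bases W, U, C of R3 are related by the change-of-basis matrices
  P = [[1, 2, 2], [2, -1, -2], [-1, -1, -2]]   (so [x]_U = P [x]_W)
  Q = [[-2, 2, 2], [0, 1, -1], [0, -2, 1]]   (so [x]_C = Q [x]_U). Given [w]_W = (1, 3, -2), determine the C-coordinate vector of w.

(0, 3, -6)

Composing the changes, [w]_C = Q P [w]_W.
Q P = [[0, -8, -12], [3, 0, 0], [-5, 1, 2]]; applying this to (1, 3, -2) gives (0, 3, -6).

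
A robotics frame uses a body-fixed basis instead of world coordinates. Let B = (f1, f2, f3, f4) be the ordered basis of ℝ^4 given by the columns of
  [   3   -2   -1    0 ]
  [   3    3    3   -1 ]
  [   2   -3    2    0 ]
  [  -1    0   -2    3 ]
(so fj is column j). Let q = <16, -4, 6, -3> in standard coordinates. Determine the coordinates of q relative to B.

We seek scalars with c_1 f1 + ... + c_4 f4 = q; equivalently solve M c = q where the columns of M are f1, ..., f4.
Solving this 4x4 system gives c = (3, -2, -3, -2).
Check: 3f1 - 2f2 - 3f3 - 2f4 = <16, -4, 6, -3>.

<3, -2, -3, -2>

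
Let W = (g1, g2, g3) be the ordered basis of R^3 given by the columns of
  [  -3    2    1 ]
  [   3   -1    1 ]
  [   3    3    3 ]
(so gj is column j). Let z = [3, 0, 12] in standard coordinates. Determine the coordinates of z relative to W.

[1, 3, 0]

Write z = c_1 g1 + ... + c_3 g3 and solve for the c_i.
Gaussian elimination on [M | z] yields c = (1, 3, 0).
Check: g1 + 3g2 + 0·g3 = [3, 0, 12].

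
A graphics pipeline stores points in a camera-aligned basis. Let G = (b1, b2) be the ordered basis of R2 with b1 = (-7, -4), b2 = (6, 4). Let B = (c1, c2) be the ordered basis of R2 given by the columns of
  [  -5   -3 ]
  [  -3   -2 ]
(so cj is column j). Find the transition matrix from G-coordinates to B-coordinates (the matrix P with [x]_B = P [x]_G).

[[2, 0], [-1, -2]]

Take x = bj: its G-coordinates are the j-th standard unit vector, so P e_j — column j of P — equals [bj]_B.
b1 = 2c1 - c2, giving column 1 = (2, -1); repeating for each j gives P = [[2, 0], [-1, -2]].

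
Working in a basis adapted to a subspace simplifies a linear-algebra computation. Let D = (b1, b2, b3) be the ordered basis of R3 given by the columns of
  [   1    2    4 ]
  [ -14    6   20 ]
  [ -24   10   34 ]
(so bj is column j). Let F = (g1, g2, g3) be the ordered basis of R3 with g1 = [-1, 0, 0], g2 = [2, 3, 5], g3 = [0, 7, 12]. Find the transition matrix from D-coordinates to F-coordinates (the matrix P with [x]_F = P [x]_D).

Take x = bj: its D-coordinates are the j-th standard unit vector, so P e_j — column j of P — equals [bj]_F.
b1 = -g1 + 0·g2 - 2g3, giving column 1 = [-1, 0, -2]; repeating for each j gives P = [[-1, 2, 0], [0, 2, 2], [-2, 0, 2]].

[[-1, 2, 0], [0, 2, 2], [-2, 0, 2]]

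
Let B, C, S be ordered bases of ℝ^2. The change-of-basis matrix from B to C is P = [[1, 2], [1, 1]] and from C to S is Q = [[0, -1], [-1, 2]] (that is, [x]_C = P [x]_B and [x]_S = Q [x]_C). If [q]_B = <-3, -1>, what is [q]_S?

<4, -3>

Apply P to get C-coordinates <-5, -4>, then Q to get S-coordinates.
The result is [q]_S = <4, -3>.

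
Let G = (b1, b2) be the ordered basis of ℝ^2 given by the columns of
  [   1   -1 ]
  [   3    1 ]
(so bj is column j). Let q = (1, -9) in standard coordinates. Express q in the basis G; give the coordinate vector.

(-2, -3)

We seek scalars with c_1 b1 + c_2 b2 = q; equivalently solve M c = q where the columns of M are b1, b2.
System: c_1 - c_2 = 1, 3c_1 + c_2 = -9; solving gives c_1 = -2, c_2 = -3.
Check: -2b1 - 3b2 = (1, -9).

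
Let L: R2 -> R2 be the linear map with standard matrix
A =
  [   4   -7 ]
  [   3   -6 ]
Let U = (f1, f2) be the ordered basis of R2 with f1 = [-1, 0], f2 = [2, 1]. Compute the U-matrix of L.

[[-2, -1], [-3, 0]]

Let P have columns f1, f2. Then [L]_U = P^(-1) A P.
Here det P = -1, so P^(-1) is integer; computing A P first and then P^(-1)(A P) gives [[-2, -1], [-3, 0]].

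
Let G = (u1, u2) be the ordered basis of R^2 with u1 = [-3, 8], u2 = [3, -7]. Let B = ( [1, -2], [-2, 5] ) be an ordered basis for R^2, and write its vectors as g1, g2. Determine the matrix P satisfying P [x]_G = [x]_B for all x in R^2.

[[1, 1], [2, -1]]

Let M have columns uj and N have columns gj. Then for every x, N [x]_B = x = M [x]_G, so P = N^(-1) M.
Since det N = 1, N^(-1) has integer entries; multiplying gives P = [[1, 1], [2, -1]].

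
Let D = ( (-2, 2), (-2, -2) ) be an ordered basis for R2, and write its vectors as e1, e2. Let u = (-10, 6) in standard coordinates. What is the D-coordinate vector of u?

(4, 1)

We seek scalars with c_1 e1 + c_2 e2 = u; equivalently solve M c = u where the columns of M are e1, e2.
System: -2c_1 - 2c_2 = -10, 2c_1 - 2c_2 = 6; solving gives c_1 = 4, c_2 = 1.
Check: 4e1 + e2 = (-10, 6).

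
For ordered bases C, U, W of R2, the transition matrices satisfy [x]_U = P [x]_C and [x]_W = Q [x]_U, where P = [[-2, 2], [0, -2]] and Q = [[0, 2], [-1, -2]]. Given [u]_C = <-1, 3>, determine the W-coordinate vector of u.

<-12, 4>

First [u]_U = P [u]_C = <8, -6>.
Then [u]_W = Q [u]_U = <-12, 4>.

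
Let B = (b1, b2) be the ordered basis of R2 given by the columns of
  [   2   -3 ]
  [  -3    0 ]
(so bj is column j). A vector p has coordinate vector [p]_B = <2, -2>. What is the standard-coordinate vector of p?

By definition p = 2b1 - 2b2.
Summing componentwise gives <10, -6>.

<10, -6>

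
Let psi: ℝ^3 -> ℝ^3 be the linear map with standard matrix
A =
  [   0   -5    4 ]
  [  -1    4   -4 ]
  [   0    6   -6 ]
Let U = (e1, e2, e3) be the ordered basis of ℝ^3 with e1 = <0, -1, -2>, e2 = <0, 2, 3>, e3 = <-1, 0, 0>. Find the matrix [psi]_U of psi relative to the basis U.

[[0, 0, 3], [2, -2, 2], [3, -2, 0]]

With P the matrix whose columns are e1, ..., e3, [psi]_U = P^(-1) A P.
Column by column: psi(e1) = A e1 = <-3, 4, 6>; its U-coordinates <0, 2, 3> give column 1.
Continuing for each basis vector yields [psi]_U = [[0, 0, 3], [2, -2, 2], [3, -2, 0]].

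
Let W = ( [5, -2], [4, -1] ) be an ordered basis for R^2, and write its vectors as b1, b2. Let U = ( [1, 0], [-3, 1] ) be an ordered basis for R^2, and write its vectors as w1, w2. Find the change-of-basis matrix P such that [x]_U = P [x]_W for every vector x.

Take x = bj: its W-coordinates are the j-th standard unit vector, so P e_j — column j of P — equals [bj]_U.
b1 = -w1 - 2w2, giving column 1 = [-1, -2]; repeating for each j gives P = [[-1, 1], [-2, -1]].

[[-1, 1], [-2, -1]]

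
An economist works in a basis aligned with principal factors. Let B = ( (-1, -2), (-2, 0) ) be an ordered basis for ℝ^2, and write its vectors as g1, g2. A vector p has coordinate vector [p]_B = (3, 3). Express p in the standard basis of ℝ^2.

(-9, -6)

p = M [p]_B, where M has columns g1, g2.
Carrying out the matrix-vector product, p = (-9, -6).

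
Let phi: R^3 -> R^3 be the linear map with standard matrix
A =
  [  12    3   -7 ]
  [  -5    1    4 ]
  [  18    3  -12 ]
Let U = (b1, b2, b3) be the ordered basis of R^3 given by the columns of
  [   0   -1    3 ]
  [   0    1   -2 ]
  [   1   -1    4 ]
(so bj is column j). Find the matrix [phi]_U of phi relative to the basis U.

[[-2, -1, -3], [-2, 2, 1], [-3, 0, 1]]

With P the matrix whose columns are b1, ..., b3, [phi]_U = P^(-1) A P.
Column by column: phi(b1) = A b1 = <-7, 4, -12>; its U-coordinates <-2, -2, -3> give column 1.
Continuing for each basis vector yields [phi]_U = [[-2, -1, -3], [-2, 2, 1], [-3, 0, 1]].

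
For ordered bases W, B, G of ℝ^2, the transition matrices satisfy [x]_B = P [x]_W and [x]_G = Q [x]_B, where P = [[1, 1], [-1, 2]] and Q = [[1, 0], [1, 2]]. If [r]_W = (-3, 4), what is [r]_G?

(1, 23)

Apply P to get B-coordinates (1, 11), then Q to get G-coordinates.
The result is [r]_G = (1, 23).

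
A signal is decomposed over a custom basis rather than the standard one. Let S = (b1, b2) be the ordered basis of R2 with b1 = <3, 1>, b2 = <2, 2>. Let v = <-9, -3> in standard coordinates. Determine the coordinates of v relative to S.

We seek scalars with c_1 b1 + c_2 b2 = v; equivalently solve M c = v where the columns of M are b1, b2.
System: 3c_1 + 2c_2 = -9, c_1 + 2c_2 = -3; solving gives c_1 = -3, c_2 = 0.
Check: -3b1 + 0·b2 = <-9, -3>.

<-3, 0>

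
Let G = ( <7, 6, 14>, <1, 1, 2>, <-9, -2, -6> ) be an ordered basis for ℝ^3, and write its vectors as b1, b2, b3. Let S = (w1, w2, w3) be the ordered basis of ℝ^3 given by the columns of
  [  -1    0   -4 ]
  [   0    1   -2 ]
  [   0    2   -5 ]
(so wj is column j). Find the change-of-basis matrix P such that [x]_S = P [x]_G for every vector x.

Let M have columns bj and N have columns wj. Then for every x, N [x]_S = x = M [x]_G, so P = N^(-1) M.
Since det N = 1, N^(-1) has integer entries; multiplying gives P = [[1, -1, 1], [2, 1, 2], [-2, 0, 2]].

[[1, -1, 1], [2, 1, 2], [-2, 0, 2]]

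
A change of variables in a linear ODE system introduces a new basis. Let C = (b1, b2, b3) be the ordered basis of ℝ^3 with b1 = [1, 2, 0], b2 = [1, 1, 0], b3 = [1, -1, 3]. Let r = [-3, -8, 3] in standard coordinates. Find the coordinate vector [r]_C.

[-3, -1, 1]

We seek scalars with c_1 b1 + ... + c_3 b3 = r; equivalently solve M c = r where the columns of M are b1, ..., b3.
Row-reducing the augmented matrix [M | r] gives c = (-3, -1, 1).
Check: -3b1 - b2 + b3 = [-3, -8, 3].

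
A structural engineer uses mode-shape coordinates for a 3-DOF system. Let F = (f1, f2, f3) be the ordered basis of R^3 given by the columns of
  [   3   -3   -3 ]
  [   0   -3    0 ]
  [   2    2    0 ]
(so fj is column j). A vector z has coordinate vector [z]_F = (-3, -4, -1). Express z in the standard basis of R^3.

The coordinates say z = -3f1 - 4f2 - f3; adding the scaled basis vectors gives (6, 12, -14).

(6, 12, -14)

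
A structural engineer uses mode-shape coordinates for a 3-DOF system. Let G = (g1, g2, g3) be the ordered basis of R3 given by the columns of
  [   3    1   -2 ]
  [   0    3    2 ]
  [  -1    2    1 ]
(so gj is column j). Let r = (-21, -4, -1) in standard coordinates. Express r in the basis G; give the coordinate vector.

[r]_G is the unique c with M c = r, where M has columns g1, ..., g3.
Row-reducing the augmented matrix [M | r] gives c = (-3, -4, 4).
Check: -3g1 - 4g2 + 4g3 = (-21, -4, -1).

(-3, -4, 4)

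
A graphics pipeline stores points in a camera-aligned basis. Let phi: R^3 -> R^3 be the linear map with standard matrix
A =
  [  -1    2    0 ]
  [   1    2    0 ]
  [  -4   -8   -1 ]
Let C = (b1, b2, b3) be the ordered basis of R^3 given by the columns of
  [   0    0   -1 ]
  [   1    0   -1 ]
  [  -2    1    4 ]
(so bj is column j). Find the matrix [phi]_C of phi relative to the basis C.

With P the matrix whose columns are b1, ..., b3, [phi]_C = P^(-1) A P.
Column by column: phi(b1) = A b1 = (2, 2, -6); its C-coordinates (0, 2, -2) give column 1.
Continuing for each basis vector yields [phi]_C = [[0, 0, -2], [2, -1, 0], [-2, 0, 1]].

[[0, 0, -2], [2, -1, 0], [-2, 0, 1]]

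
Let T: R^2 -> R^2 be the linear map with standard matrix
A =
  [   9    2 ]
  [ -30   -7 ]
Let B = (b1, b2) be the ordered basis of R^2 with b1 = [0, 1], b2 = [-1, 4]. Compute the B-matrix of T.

Let P have columns b1, b2. Then [T]_B = P^(-1) A P.
Here det P = 1, so P^(-1) is integer; computing A P first and then P^(-1)(A P) gives [[1, -2], [-2, 1]].

[[1, -2], [-2, 1]]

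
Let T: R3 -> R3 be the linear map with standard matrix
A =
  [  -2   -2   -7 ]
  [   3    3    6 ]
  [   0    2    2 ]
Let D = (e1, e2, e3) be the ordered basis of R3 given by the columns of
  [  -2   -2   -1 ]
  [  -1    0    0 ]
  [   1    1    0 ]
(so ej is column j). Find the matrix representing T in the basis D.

Let P have columns e1, ..., e3. Then [T]_D = P^(-1) A P.
Here det P = 1, so P^(-1) is integer; computing A P first and then P^(-1)(A P) gives [[3, 0, 3], [-3, 2, -3], [1, -1, -2]].

[[3, 0, 3], [-3, 2, -3], [1, -1, -2]]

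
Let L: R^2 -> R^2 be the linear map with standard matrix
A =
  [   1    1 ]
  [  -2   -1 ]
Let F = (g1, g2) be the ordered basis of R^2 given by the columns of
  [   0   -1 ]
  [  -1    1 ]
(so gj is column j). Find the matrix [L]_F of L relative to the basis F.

[[0, -1], [1, 0]]

The j-th column of [L]_F is [L(gj)]_F.
L(g1) = A g1 = (-1, 1) = 0·g1 + g2, so column 1 is (0, 1).
Repeating for g2 and assembling the columns gives [[0, -1], [1, 0]].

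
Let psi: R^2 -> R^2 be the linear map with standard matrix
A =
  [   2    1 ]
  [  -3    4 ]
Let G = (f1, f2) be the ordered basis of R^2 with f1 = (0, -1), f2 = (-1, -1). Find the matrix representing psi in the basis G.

Let P have columns f1, f2. Then [psi]_G = P^(-1) A P.
Here det P = -1, so P^(-1) is integer; computing A P first and then P^(-1)(A P) gives [[3, -2], [1, 3]].

[[3, -2], [1, 3]]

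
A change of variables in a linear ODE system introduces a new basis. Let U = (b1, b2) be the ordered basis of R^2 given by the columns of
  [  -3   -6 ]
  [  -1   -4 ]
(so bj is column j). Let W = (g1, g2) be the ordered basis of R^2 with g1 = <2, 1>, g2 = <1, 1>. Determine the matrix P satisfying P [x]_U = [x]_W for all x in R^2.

[[-2, -2], [1, -2]]

Let M have columns bj and N have columns gj. Then for every x, N [x]_W = x = M [x]_U, so P = N^(-1) M.
Since det N = 1, N^(-1) has integer entries; multiplying gives P = [[-2, -2], [1, -2]].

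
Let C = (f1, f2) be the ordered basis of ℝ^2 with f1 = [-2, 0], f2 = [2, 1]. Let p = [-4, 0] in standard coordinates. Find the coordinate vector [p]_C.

We seek scalars with c_1 f1 + c_2 f2 = p; equivalently solve M c = p where the columns of M are f1, f2.
System: -2c_1 + 2c_2 = -4, 0c_1 + c_2 = 0; solving gives c_1 = 2, c_2 = 0.
Check: 2f1 + 0·f2 = [-4, 0].

[2, 0]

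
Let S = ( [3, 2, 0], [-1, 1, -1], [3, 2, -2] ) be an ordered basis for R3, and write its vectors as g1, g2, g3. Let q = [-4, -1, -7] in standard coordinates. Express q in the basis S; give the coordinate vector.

[-4, 1, 3]

Write q = c_1 g1 + ... + c_3 g3 and solve for the c_i.
Gaussian elimination on [M | q] yields c = (-4, 1, 3).
Check: -4g1 + g2 + 3g3 = [-4, -1, -7].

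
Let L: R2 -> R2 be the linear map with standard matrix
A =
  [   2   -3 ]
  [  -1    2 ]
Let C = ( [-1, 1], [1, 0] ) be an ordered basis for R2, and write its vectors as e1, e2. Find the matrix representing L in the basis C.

[[3, -1], [-2, 1]]

Let P have columns e1, e2. Then [L]_C = P^(-1) A P.
Here det P = -1, so P^(-1) is integer; computing A P first and then P^(-1)(A P) gives [[3, -1], [-2, 1]].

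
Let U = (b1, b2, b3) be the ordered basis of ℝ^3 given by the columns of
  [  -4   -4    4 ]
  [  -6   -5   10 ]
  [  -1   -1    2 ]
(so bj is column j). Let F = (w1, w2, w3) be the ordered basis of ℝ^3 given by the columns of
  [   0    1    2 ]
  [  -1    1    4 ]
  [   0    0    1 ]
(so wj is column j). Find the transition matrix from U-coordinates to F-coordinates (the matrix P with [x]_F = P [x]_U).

[[0, -1, -2], [-2, -2, 0], [-1, -1, 2]]

Let M have columns bj and N have columns wj. Then for every x, N [x]_F = x = M [x]_U, so P = N^(-1) M.
Since det N = 1, N^(-1) has integer entries; multiplying gives P = [[0, -1, -2], [-2, -2, 0], [-1, -1, 2]].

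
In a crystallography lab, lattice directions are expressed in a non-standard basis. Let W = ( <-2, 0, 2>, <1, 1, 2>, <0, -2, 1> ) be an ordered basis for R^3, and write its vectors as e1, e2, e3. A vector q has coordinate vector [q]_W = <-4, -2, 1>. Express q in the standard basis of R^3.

The coordinates say q = -4e1 - 2e2 + e3; adding the scaled basis vectors gives <6, -4, -11>.

<6, -4, -11>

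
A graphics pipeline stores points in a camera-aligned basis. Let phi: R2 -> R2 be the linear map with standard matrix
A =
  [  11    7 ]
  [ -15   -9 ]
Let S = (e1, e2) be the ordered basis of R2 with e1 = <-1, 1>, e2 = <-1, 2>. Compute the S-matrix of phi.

The j-th column of [phi]_S is [phi(ej)]_S.
phi(e1) = A e1 = <-4, 6> = 2e1 + 2e2, so column 1 is <2, 2>.
Repeating for e2 and assembling the columns gives [[2, -3], [2, 0]].

[[2, -3], [2, 0]]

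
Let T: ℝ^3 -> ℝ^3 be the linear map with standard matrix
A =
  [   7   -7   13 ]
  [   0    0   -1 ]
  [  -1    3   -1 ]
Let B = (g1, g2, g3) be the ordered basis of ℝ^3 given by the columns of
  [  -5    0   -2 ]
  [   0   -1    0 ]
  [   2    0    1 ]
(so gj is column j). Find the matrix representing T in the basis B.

With P the matrix whose columns are g1, ..., g3, [T]_B = P^(-1) A P.
Column by column: T(g1) = A g1 = (-9, -2, 3); its B-coordinates (3, 2, -3) give column 1.
Continuing for each basis vector yields [T]_B = [[3, -1, -1], [2, 0, 1], [-3, -1, 3]].

[[3, -1, -1], [2, 0, 1], [-3, -1, 3]]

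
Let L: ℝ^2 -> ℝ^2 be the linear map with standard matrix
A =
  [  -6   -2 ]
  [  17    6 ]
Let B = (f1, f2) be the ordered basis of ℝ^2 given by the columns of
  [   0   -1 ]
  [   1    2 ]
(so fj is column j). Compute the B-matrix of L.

With P the matrix whose columns are f1, f2, [L]_B = P^(-1) A P.
Column by column: L(f1) = A f1 = [-2, 6]; its B-coordinates [2, 2] give column 1.
Continuing for each basis vector yields [L]_B = [[2, -1], [2, -2]].

[[2, -1], [2, -2]]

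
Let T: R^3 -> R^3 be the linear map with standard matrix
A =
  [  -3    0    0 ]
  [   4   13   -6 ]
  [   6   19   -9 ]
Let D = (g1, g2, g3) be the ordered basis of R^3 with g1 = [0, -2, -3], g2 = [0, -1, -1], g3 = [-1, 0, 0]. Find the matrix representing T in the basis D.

Let P have columns g1, ..., g3. Then [T]_D = P^(-1) A P.
Here det P = 1, so P^(-1) is integer; computing A P first and then P^(-1)(A P) gives [[3, 3, 2], [2, 1, 0], [0, 0, -3]].

[[3, 3, 2], [2, 1, 0], [0, 0, -3]]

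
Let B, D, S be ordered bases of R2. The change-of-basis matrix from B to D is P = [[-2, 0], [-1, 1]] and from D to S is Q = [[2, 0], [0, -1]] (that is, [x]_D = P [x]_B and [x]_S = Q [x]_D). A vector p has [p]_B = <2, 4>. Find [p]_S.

<-8, -2>

Apply P to get D-coordinates <-4, 2>, then Q to get S-coordinates.
The result is [p]_S = <-8, -2>.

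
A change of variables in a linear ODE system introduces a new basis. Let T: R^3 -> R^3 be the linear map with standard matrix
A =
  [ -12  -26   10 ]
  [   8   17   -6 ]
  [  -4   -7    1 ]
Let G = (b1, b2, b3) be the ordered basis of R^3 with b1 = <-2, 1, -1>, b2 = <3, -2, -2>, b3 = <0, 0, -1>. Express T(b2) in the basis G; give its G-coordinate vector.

Compute T(b2) = A b2 = <-4, 2, 0> in standard coordinates.
Then write this in G-coordinates: solve for y in y_1 b1 + ... + y_3 b3 = <-4, 2, 0>.
This gives y = <2, 0, -2>, which is column 2 of [T]_G.

<2, 0, -2>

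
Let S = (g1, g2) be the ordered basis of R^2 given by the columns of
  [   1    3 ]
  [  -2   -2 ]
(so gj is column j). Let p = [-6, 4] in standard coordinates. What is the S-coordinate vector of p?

[p]_S is the unique c with M c = p, where M has columns g1, g2.
System: c_1 + 3c_2 = -6, -2c_1 - 2c_2 = 4; solving gives c_1 = 0, c_2 = -2.
Check: 0·g1 - 2g2 = [-6, 4].

[0, -2]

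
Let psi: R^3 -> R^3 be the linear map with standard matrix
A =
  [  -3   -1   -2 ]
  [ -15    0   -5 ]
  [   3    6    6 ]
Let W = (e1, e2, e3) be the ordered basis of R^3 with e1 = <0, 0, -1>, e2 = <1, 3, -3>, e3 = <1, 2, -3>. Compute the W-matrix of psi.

Let P have columns e1, ..., e3. Then [psi]_W = P^(-1) A P.
Here det P = 1, so P^(-1) is integer; computing A P first and then P^(-1)(A P) gives [[0, -3, 0], [1, 0, -2], [1, 0, 3]].

[[0, -3, 0], [1, 0, -2], [1, 0, 3]]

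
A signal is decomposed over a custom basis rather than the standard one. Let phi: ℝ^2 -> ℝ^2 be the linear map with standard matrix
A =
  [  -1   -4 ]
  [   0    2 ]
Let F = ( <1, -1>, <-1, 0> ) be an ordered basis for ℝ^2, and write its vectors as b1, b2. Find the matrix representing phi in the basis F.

Let P have columns b1, b2. Then [phi]_F = P^(-1) A P.
Here det P = -1, so P^(-1) is integer; computing A P first and then P^(-1)(A P) gives [[2, 0], [-1, -1]].

[[2, 0], [-1, -1]]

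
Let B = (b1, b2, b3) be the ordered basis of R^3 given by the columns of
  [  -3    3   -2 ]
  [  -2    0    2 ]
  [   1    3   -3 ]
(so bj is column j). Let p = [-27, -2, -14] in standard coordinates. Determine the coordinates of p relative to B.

[4, -3, 3]

[p]_B is the unique c with M c = p, where M has columns b1, ..., b3.
Gaussian elimination on [M | p] yields c = (4, -3, 3).
Check: 4b1 - 3b2 + 3b3 = [-27, -2, -14].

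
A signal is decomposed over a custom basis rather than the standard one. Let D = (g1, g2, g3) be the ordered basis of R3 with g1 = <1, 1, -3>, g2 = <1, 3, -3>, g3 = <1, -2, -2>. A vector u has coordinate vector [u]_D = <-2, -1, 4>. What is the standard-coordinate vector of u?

u = M [u]_D, where M has columns g1, ..., g3.
Carrying out the matrix-vector product, u = <1, -13, 1>.

<1, -13, 1>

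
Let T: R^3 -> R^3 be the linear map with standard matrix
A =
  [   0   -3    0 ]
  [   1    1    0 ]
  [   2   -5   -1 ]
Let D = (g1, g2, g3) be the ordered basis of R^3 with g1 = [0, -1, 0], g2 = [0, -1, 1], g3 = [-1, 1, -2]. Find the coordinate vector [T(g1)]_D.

Compute T(g1) = A g1 = [3, -1, 5] in standard coordinates.
Then write this in D-coordinates: solve for y in y_1 g1 + ... + y_3 g3 = [3, -1, 5].
This gives y = [-1, -1, -3], which is column 1 of [T]_D.

[-1, -1, -3]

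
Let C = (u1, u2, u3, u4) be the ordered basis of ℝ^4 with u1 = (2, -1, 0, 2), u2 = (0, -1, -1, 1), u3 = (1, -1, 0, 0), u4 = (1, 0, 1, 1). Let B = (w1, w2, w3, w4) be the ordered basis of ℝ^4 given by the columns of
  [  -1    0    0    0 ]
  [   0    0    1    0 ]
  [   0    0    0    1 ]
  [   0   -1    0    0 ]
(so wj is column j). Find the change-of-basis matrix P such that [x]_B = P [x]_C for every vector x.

Take x = uj: its C-coordinates are the j-th standard unit vector, so P e_j — column j of P — equals [uj]_B.
u1 = -2w1 - 2w2 - w3 + 0·w4, giving column 1 = (-2, -2, -1, 0); repeating for each j gives P = [[-2, 0, -1, -1], [-2, -1, 0, -1], [-1, -1, -1, 0], [0, -1, 0, 1]].

[[-2, 0, -1, -1], [-2, -1, 0, -1], [-1, -1, -1, 0], [0, -1, 0, 1]]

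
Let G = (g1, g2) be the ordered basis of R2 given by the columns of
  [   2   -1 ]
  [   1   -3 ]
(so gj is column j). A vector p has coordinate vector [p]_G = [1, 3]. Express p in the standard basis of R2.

By definition p = g1 + 3g2.
Summing componentwise gives [-1, -8].

[-1, -8]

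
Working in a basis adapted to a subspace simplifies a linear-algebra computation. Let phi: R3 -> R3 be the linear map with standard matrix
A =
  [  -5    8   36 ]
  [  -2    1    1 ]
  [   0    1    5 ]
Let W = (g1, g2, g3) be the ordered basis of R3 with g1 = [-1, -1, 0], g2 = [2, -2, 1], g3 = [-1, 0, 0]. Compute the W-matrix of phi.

Let P have columns g1, ..., g3. Then [phi]_W = P^(-1) A P.
Here det P = 1, so P^(-1) is integer; computing A P first and then P^(-1)(A P) gives [[1, -1, -2], [-1, 3, 0], [0, -3, -3]].

[[1, -1, -2], [-1, 3, 0], [0, -3, -3]]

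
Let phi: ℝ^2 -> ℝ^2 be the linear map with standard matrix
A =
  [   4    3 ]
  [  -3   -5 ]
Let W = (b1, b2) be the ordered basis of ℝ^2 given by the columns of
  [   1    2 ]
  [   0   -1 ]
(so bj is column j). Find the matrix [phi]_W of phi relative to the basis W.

With P the matrix whose columns are b1, b2, [phi]_W = P^(-1) A P.
Column by column: phi(b1) = A b1 = [4, -3]; its W-coordinates [-2, 3] give column 1.
Continuing for each basis vector yields [phi]_W = [[-2, 3], [3, 1]].

[[-2, 3], [3, 1]]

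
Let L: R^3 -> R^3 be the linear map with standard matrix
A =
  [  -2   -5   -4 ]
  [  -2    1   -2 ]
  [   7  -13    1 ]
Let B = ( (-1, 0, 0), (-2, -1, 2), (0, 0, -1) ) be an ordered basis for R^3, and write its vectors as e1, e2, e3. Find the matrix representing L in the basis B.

With P the matrix whose columns are e1, ..., e3, [L]_B = P^(-1) A P.
Column by column: L(e1) = A e1 = (2, 2, -7); its B-coordinates (2, -2, 3) give column 1.
Continuing for each basis vector yields [L]_B = [[2, -3, 0], [-2, 1, -2], [3, 1, -3]].

[[2, -3, 0], [-2, 1, -2], [3, 1, -3]]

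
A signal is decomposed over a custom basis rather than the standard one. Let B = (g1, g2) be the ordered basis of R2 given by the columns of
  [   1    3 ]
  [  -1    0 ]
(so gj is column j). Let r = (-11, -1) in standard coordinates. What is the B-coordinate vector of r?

(1, -4)

[r]_B is the unique c with M c = r, where M has columns g1, g2.
System: c_1 + 3c_2 = -11, -c_1 + 0c_2 = -1; solving gives c_1 = 1, c_2 = -4.
Check: g1 - 4g2 = (-11, -1).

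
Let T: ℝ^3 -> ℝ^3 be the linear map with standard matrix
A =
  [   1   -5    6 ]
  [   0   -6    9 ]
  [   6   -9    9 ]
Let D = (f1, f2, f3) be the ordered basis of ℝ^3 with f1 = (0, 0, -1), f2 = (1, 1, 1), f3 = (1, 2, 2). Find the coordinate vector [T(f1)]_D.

(0, -3, -3)

Column 1 of [T]_D is the D-coordinate vector of T(f1).
In standard coordinates T(f1) = A f1 = (-6, -9, -9).
Converting to D: (-6, -9, -9) = 0·f1 - 3f2 - 3f3, so the coordinate vector is (0, -3, -3).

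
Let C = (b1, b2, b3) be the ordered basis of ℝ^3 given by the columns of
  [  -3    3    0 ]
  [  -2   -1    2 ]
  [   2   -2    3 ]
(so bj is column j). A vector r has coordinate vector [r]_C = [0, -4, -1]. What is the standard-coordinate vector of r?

By definition r = 0·b1 - 4b2 - b3.
Summing componentwise gives [-12, 2, 5].

[-12, 2, 5]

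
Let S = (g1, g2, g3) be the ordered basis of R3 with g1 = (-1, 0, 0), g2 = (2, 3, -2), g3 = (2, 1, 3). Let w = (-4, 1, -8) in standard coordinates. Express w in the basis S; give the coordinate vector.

(2, 1, -2)

We seek scalars with c_1 g1 + ... + c_3 g3 = w; equivalently solve M c = w where the columns of M are g1, ..., g3.
Gaussian elimination on [M | w] yields c = (2, 1, -2).
Check: 2g1 + g2 - 2g3 = (-4, 1, -8).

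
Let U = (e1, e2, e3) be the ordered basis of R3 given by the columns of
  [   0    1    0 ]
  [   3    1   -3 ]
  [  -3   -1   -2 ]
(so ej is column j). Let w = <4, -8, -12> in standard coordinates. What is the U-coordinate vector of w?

We seek scalars with c_1 e1 + ... + c_3 e3 = w; equivalently solve M c = w where the columns of M are e1, ..., e3.
Solving this 3x3 system gives c = (0, 4, 4).
Check: 0·e1 + 4e2 + 4e3 = <4, -8, -12>.

<0, 4, 4>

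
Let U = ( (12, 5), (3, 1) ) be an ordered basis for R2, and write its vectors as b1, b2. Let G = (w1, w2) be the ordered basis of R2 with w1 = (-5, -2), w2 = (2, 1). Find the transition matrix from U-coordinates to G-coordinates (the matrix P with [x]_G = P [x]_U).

Let M have columns bj and N have columns wj. Then for every x, N [x]_G = x = M [x]_U, so P = N^(-1) M.
Since det N = -1, N^(-1) has integer entries; multiplying gives P = [[-2, -1], [1, -1]].

[[-2, -1], [1, -1]]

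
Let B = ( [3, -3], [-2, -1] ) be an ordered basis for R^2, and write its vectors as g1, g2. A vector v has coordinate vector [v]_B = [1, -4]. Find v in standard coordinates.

[11, 1]

By definition v = g1 - 4g2.
Summing componentwise gives [11, 1].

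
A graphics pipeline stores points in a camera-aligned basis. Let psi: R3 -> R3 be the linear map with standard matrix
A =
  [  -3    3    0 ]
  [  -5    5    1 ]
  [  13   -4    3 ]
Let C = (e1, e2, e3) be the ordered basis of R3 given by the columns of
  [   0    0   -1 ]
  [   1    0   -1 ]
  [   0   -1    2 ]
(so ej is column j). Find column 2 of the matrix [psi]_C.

[-1, 3, 0]

Compute psi(e2) = A e2 = [0, -1, -3] in standard coordinates.
Then write this in C-coordinates: solve for y in y_1 e1 + ... + y_3 e3 = [0, -1, -3].
This gives y = [-1, 3, 0], which is column 2 of [psi]_C.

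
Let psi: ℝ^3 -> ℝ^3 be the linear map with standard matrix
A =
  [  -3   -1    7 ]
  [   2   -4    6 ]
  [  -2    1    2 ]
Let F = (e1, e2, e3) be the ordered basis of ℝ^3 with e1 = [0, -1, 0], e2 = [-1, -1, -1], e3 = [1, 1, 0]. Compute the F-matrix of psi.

[[-3, 1, -2], [1, 1, 1], [2, -2, -3]]

Let P have columns e1, ..., e3. Then [psi]_F = P^(-1) A P.
Here det P = 1, so P^(-1) is integer; computing A P first and then P^(-1)(A P) gives [[-3, 1, -2], [1, 1, 1], [2, -2, -3]].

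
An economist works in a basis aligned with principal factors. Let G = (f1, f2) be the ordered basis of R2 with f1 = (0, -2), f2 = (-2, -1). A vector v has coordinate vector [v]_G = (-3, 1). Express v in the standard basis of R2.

(-2, 5)

v = M [v]_G, where M has columns f1, f2.
Carrying out the matrix-vector product, v = (-2, 5).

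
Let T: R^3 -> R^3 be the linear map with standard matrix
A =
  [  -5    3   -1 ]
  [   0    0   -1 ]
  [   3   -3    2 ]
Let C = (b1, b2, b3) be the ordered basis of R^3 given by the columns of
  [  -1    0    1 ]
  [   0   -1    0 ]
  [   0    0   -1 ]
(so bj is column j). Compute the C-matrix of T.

[[-2, 0, 3], [0, 0, -1], [3, -3, -1]]

The j-th column of [T]_C is [T(bj)]_C.
T(b1) = A b1 = (5, 0, -3) = -2b1 + 0·b2 + 3b3, so column 1 is (-2, 0, 3).
Repeating for b2, b3 and assembling the columns gives [[-2, 0, 3], [0, 0, -1], [3, -3, -1]].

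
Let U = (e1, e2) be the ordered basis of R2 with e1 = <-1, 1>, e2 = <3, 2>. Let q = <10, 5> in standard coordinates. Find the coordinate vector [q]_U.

<-1, 3>

We seek scalars with c_1 e1 + c_2 e2 = q; equivalently solve M c = q where the columns of M are e1, e2.
System: -c_1 + 3c_2 = 10, c_1 + 2c_2 = 5; solving gives c_1 = -1, c_2 = 3.
Check: -e1 + 3e2 = <10, 5>.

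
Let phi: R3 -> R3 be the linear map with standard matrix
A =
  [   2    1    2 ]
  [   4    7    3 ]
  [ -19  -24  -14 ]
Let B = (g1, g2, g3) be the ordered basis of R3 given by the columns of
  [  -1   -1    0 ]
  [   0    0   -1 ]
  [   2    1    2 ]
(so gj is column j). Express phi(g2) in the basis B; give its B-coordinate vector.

Column 2 of [phi]_B is the B-coordinate vector of phi(g2).
In standard coordinates phi(g2) = A g2 = (0, -1, 5).
Converting to B: (0, -1, 5) = 3g1 - 3g2 + g3, so the coordinate vector is (3, -3, 1).

(3, -3, 1)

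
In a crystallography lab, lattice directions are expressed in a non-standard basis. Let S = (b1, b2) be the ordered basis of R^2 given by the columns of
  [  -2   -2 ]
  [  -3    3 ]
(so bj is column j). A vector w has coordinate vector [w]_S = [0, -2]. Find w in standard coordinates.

[4, -6]

w = M [w]_S, where M has columns b1, b2.
Carrying out the matrix-vector product, w = [4, -6].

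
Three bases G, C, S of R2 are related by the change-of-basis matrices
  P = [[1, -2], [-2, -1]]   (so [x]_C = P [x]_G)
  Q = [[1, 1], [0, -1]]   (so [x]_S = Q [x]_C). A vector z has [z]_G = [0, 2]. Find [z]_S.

Apply P to get C-coordinates [-4, -2], then Q to get S-coordinates.
The result is [z]_S = [-6, 2].

[-6, 2]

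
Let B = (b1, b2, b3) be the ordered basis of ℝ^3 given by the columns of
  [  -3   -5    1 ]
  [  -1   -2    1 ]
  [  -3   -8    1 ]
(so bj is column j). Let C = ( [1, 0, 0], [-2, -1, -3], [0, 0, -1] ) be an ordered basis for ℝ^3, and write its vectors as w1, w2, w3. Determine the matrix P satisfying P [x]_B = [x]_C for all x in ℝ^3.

Take x = bj: its B-coordinates are the j-th standard unit vector, so P e_j — column j of P — equals [bj]_C.
b1 = -w1 + w2 + 0·w3, giving column 1 = [-1, 1, 0]; repeating for each j gives P = [[-1, -1, -1], [1, 2, -1], [0, 2, 2]].

[[-1, -1, -1], [1, 2, -1], [0, 2, 2]]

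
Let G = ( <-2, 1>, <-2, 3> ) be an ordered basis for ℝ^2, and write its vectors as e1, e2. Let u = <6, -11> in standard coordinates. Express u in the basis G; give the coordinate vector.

<1, -4>

[u]_G is the unique c with M c = u, where M has columns e1, e2.
System: -2c_1 - 2c_2 = 6, c_1 + 3c_2 = -11; solving gives c_1 = 1, c_2 = -4.
Check: e1 - 4e2 = <6, -11>.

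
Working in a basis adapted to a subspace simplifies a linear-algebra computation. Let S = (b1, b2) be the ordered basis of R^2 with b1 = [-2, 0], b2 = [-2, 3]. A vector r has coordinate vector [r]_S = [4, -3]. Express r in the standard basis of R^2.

r = M [r]_S, where M has columns b1, b2.
Carrying out the matrix-vector product, r = [-2, -9].

[-2, -9]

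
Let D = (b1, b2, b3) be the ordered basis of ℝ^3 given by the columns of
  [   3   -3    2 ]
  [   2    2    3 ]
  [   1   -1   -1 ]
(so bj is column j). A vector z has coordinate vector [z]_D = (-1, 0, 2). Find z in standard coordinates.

By definition z = -b1 + 0·b2 + 2b3.
Summing componentwise gives (1, 4, -3).

(1, 4, -3)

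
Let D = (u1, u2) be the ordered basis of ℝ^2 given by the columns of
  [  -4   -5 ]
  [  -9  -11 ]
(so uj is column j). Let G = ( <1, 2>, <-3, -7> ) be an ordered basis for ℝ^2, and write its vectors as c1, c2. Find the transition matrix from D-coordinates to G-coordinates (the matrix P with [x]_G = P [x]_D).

[[-1, -2], [1, 1]]

Let M have columns uj and N have columns cj. Then for every x, N [x]_G = x = M [x]_D, so P = N^(-1) M.
Since det N = -1, N^(-1) has integer entries; multiplying gives P = [[-1, -2], [1, 1]].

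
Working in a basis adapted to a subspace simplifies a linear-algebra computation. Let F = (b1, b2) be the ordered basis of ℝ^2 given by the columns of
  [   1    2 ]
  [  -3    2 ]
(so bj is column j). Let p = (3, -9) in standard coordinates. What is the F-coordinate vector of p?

(3, 0)

Write p = c_1 b1 + c_2 b2 and solve for the c_i.
System: c_1 + 2c_2 = 3, -3c_1 + 2c_2 = -9; solving gives c_1 = 3, c_2 = 0.
Check: 3b1 + 0·b2 = (3, -9).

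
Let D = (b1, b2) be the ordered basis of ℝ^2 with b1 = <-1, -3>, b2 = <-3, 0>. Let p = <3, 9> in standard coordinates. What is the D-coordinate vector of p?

Write p = c_1 b1 + c_2 b2 and solve for the c_i.
System: -c_1 - 3c_2 = 3, -3c_1 + 0c_2 = 9; solving gives c_1 = -3, c_2 = 0.
Check: -3b1 + 0·b2 = <3, 9>.

<-3, 0>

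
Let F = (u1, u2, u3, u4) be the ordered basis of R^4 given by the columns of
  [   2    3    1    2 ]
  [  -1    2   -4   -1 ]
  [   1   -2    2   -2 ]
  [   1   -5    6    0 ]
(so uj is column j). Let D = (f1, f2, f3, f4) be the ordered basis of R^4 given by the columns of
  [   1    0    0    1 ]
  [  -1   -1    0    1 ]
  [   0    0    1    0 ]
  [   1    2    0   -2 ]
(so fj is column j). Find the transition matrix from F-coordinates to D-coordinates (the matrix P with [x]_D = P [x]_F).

[[1, 1, 2, 2], [1, -1, 1, -1], [1, -2, 2, -2], [1, 2, -1, 0]]

Column j of P is [uj]_D, since P maps F-coordinates to D-coordinates.
Expressing u1 in D: u1 = f1 + f2 + f3 + f4, so column 1 of P is (1, 1, 1, 1).
Doing the same for each uj gives P = [[1, 1, 2, 2], [1, -1, 1, -1], [1, -2, 2, -2], [1, 2, -1, 0]].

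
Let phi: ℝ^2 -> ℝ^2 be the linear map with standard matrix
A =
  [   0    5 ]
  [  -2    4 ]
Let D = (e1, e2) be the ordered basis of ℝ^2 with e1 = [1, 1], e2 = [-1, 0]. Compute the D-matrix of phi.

[[2, 2], [-3, 2]]

The j-th column of [phi]_D is [phi(ej)]_D.
phi(e1) = A e1 = [5, 2] = 2e1 - 3e2, so column 1 is [2, -3].
Repeating for e2 and assembling the columns gives [[2, 2], [-3, 2]].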